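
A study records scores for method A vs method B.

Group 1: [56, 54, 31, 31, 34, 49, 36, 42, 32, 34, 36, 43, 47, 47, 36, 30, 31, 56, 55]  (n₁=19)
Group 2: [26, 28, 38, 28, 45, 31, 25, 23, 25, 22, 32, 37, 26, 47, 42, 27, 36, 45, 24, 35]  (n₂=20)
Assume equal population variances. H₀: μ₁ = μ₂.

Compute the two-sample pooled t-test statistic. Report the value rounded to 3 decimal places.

x̄₁=41.053, s₁=9.519, n₁=19
x̄₂=32.100, s₂=8.019, n₂=20
s_p² = [18·9.519² + 19·8.019²]/37 = 77.1013
SE = √(s_p²·(1/19+1/20)) = 2.8130
t = (41.053−32.100)/2.8130 = 3.1826
df = 37

test statistic = 3.183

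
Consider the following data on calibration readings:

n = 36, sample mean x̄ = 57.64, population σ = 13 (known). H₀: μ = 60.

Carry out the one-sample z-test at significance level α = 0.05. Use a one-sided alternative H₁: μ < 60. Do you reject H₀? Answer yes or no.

SE = σ/√n = 13/√36 = 2.1667
z = (x̄−μ₀)/SE = (57.64−60)/2.1667 = -1.0892
p-value (one-sided, H₁ less) = 0.13803
At α=0.05: p ≥ α → fail to reject H₀

reject H₀: no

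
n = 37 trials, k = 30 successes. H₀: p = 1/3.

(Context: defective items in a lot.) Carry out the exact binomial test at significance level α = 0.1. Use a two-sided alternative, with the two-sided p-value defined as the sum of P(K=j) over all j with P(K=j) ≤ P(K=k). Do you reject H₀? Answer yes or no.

Exact binomial: n=37, k=30, p₀=1/3=0.3333
P(X=j) = C(n,j)·p₀^j·(1−p₀)^(n−j); p = Σ P(X=j) over j with P(X=j) ≤ P(X=30)
p-value (two-sided) = 0.00000
At α=0.1: p < α → reject H₀

reject H₀: yes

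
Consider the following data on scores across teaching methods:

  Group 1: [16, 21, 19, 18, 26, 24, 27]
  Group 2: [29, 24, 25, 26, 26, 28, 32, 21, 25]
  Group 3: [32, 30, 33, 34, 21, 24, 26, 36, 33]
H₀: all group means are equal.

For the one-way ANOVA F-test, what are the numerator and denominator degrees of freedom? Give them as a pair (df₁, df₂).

degrees of freedom = [2, 22]

k = 3 groups, N = 25 total
df = (k−1, N−k) = (3−1, 25−3) = (2, 22)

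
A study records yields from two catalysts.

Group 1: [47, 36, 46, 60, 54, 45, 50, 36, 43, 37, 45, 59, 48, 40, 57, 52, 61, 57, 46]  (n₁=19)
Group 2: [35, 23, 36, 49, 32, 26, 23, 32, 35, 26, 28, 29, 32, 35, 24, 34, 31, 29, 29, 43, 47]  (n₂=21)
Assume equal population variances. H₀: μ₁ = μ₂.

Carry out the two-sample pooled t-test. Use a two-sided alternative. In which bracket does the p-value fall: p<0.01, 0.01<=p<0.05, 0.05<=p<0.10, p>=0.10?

x̄₁=48.368, s₁=8.077, n₁=19
x̄₂=32.286, s₂=7.149, n₂=21
s_p² = [18·8.077² + 20·7.149²]/38 = 57.8081
SE = √(s_p²·(1/19+1/21)) = 2.4073
t = (48.368−32.286)/2.4073 = 6.6807
df = 38
p-value (two-sided) = 0.00000
→ bracket: p<0.01

p-value bracket: p<0.01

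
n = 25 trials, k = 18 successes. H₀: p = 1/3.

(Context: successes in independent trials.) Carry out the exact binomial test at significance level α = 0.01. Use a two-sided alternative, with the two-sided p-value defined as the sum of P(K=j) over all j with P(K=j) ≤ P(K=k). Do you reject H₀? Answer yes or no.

Exact binomial: n=25, k=18, p₀=1/3=0.3333
P(X=j) = C(n,j)·p₀^j·(1−p₀)^(n−j); p = Σ P(X=j) over j with P(X=j) ≤ P(X=18)
p-value (two-sided) = 0.00013
At α=0.01: p < α → reject H₀

reject H₀: yes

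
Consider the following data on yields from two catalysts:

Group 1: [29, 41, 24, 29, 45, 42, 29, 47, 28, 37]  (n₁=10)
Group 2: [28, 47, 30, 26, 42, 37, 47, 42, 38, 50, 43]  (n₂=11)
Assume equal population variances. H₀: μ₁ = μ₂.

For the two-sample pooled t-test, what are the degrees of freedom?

df = n₁ + n₂ − 2 = 10 + 11 − 2 = 19

degrees of freedom = 19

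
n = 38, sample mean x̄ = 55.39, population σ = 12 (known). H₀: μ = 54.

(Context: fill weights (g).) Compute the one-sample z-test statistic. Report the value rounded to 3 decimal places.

test statistic = 0.714

SE = σ/√n = 12/√38 = 1.9467
z = (x̄−μ₀)/SE = (55.39−54)/1.9467 = 0.7140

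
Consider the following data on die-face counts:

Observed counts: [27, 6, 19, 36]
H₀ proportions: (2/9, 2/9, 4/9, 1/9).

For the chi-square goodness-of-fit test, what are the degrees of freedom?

df = k − 1 = 4 − 1 = 3

degrees of freedom = 3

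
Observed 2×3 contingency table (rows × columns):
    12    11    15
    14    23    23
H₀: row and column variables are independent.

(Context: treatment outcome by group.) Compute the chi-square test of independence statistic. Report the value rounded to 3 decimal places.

test statistic = 1.195

Row totals [38, 60], col totals [26, 34, 38], n=98
χ² = (12−10.08)²/10.08 + (11−13.18)²/13.18 + (15−14.73)²/14.73 + (14−15.92)²/15.92 + (23−20.82)²/20.82 + (23−23.27)²/23.27 = 1.1948
df = 2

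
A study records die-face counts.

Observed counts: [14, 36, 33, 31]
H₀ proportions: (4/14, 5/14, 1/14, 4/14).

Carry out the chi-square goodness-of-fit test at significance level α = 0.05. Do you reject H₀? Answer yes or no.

reject H₀: yes

n = 114; E_i = n·p_i = [32.57, 40.71, 8.14, 32.57]
χ² = (14−32.57)²/32.57 + (36−40.71)²/40.71 + (33−8.14)²/8.14 + (31−32.57)²/32.57 = 87.0904
df = 3
p-value (upper-tail) = 0.00000
At α=0.05: p < α → reject H₀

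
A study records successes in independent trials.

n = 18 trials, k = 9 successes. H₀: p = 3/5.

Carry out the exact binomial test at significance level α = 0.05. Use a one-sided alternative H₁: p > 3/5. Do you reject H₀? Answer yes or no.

reject H₀: no

Exact binomial: n=18, k=9, p₀=3/5=0.6000
P(X≥9) from Σ C(n,i)·p₀^i·(1−p₀)^(n−i)
p-value (one-sided, H₁ greater) = 0.86529
At α=0.05: p ≥ α → fail to reject H₀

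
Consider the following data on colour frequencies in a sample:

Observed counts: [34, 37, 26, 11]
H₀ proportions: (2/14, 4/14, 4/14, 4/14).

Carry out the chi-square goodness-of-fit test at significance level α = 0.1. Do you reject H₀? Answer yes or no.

n = 108; E_i = n·p_i = [15.43, 30.86, 30.86, 30.86]
χ² = (34−15.43)²/15.43 + (37−30.86)²/30.86 + (26−30.86)²/30.86 + (11−30.86)²/30.86 = 37.1204
df = 3
p-value (upper-tail) = 0.00000
At α=0.1: p < α → reject H₀

reject H₀: yes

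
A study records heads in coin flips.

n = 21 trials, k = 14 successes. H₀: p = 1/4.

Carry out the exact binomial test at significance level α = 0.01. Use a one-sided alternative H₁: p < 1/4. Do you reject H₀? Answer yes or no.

reject H₀: no

Exact binomial: n=21, k=14, p₀=1/4=0.2500
P(X≤14) from Σ C(n,i)·p₀^i·(1−p₀)^(n−i)
p-value (one-sided, H₁ less) = 0.99999
At α=0.01: p ≥ α → fail to reject H₀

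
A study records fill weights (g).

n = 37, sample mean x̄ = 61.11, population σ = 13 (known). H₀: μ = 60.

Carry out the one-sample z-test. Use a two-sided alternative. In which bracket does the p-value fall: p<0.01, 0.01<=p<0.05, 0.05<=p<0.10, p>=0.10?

p-value bracket: p>=0.10

SE = σ/√n = 13/√37 = 2.1372
z = (x̄−μ₀)/SE = (61.11−60)/2.1372 = 0.5194
p-value (two-sided) = 0.60350
→ bracket: p>=0.10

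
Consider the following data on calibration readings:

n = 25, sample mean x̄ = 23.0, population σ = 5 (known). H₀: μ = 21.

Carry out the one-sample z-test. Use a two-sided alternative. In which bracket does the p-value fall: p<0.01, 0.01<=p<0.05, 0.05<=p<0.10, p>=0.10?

SE = σ/√n = 5/√25 = 1.0000
z = (x̄−μ₀)/SE = (23.0−21)/1.0000 = 2.0000
p-value (two-sided) = 0.04550
→ bracket: 0.01<=p<0.05

p-value bracket: 0.01<=p<0.05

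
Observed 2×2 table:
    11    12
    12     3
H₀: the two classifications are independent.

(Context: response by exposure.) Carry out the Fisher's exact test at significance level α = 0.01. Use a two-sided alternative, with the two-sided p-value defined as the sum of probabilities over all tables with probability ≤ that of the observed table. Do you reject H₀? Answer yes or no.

Margins: r₁=23, r₂=15, c₁=23, c₂=15, n=38
p_obs = C(23,11)·C(15,12)/C(38,23); sum pmf over tables with pmf ≤ p_obs
p-value (two-sided) = 0.08838
At α=0.01: p ≥ α → fail to reject H₀

reject H₀: no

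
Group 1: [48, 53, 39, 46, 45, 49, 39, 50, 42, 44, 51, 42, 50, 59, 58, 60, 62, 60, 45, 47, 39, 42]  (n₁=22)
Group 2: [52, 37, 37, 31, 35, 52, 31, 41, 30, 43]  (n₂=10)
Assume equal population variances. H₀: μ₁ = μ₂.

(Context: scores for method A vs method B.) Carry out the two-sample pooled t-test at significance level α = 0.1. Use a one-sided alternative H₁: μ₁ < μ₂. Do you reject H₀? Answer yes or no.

x̄₁=48.636, s₁=7.333, n₁=22
x̄₂=38.900, s₂=8.103, n₂=10
s_p² = [21·7.333² + 9·8.103²]/30 = 57.3330
SE = √(s_p²·(1/22+1/10)) = 2.8878
t = (48.636−38.900)/2.8878 = 3.3716
df = 30
p-value (one-sided, H₁ less) = 0.99896
At α=0.1: p ≥ α → fail to reject H₀

reject H₀: no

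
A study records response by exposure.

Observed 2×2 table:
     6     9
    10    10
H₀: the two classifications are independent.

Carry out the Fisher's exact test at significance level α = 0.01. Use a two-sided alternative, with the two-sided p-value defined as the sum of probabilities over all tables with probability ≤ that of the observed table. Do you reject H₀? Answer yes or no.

Margins: r₁=15, r₂=20, c₁=16, c₂=19, n=35
p_obs = C(15,6)·C(20,10)/C(35,16); sum pmf over tables with pmf ≤ p_obs
p-value (two-sided) = 0.73378
At α=0.01: p ≥ α → fail to reject H₀

reject H₀: no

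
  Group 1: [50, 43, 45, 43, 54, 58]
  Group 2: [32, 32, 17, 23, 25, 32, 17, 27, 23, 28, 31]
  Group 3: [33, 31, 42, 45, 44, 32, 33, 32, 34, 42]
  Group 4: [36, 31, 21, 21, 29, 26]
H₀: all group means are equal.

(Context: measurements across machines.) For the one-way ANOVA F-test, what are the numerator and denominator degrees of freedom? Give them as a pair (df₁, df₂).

degrees of freedom = [3, 29]

k = 4 groups, N = 33 total
df = (k−1, N−k) = (4−1, 33−4) = (3, 29)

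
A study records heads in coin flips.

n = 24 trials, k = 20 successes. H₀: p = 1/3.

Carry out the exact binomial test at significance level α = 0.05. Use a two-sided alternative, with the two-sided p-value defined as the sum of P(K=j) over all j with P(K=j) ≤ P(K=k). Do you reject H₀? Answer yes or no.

reject H₀: yes

Exact binomial: n=24, k=20, p₀=1/3=0.3333
P(X=j) = C(n,j)·p₀^j·(1−p₀)^(n−j); p = Σ P(X=j) over j with P(X=j) ≤ P(X=20)
p-value (two-sided) = 0.00000
At α=0.05: p < α → reject H₀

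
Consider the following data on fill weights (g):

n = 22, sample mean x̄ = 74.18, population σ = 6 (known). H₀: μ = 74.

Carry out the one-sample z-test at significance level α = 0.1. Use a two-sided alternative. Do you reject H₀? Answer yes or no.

reject H₀: no

SE = σ/√n = 6/√22 = 1.2792
z = (x̄−μ₀)/SE = (74.18−74)/1.2792 = 0.1407
p-value (two-sided) = 0.88810
At α=0.1: p ≥ α → fail to reject H₀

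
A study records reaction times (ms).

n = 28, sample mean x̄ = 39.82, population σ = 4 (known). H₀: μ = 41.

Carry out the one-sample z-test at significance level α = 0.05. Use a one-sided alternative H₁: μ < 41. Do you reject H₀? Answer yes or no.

SE = σ/√n = 4/√28 = 0.7559
z = (x̄−μ₀)/SE = (39.82−41)/0.7559 = -1.5610
p-value (one-sided, H₁ less) = 0.05926
At α=0.05: p ≥ α → fail to reject H₀

reject H₀: no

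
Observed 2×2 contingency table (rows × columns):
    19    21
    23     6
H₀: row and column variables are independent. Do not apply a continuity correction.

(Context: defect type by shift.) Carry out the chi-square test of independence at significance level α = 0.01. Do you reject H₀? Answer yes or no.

Row totals [40, 29], col totals [42, 27], n=69
χ² = (19−24.35)²/24.35 + (21−15.65)²/15.65 + (23−17.65)²/17.65 + (6−11.35)²/11.35 = 7.1422
df = 1
p-value (upper-tail) = 0.00753
At α=0.01: p < α → reject H₀

reject H₀: yes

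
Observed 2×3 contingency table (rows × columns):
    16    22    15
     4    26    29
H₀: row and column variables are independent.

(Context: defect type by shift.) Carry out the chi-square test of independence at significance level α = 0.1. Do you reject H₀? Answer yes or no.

Row totals [53, 59], col totals [20, 48, 44], n=112
χ² = (16−9.46)²/9.46 + (22−22.71)²/22.71 + (15−20.82)²/20.82 + (4−10.54)²/10.54 + (26−25.29)²/25.29 + (29−23.18)²/23.18 = 11.7000
df = 2
p-value (upper-tail) = 0.00288
At α=0.1: p < α → reject H₀

reject H₀: yes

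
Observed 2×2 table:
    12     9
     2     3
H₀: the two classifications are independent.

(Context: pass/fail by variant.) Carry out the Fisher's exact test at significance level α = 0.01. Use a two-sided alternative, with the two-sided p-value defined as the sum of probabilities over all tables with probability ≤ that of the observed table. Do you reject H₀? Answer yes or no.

reject H₀: no

Margins: r₁=21, r₂=5, c₁=14, c₂=12, n=26
p_obs = C(21,12)·C(5,2)/C(26,14); sum pmf over tables with pmf ≤ p_obs
p-value (two-sided) = 0.63478
At α=0.01: p ≥ α → fail to reject H₀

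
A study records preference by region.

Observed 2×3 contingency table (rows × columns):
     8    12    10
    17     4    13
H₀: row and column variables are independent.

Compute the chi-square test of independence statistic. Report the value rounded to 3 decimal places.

test statistic = 7.410

Row totals [30, 34], col totals [25, 16, 23], n=64
χ² = (8−11.72)²/11.72 + (12−7.50)²/7.50 + (10−10.78)²/10.78 + (17−13.28)²/13.28 + (4−8.50)²/8.50 + (13−12.22)²/12.22 = 7.4103
df = 2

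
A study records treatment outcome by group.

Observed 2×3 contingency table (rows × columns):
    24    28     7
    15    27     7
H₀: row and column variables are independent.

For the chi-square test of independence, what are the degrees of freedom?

df = (r−1)(c−1) = (2−1)·(3−1) = 2

degrees of freedom = 2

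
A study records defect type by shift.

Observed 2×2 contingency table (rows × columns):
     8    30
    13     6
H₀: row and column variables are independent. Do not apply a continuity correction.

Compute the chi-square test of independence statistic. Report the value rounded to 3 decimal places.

test statistic = 12.214

Row totals [38, 19], col totals [21, 36], n=57
χ² = (8−14.00)²/14.00 + (30−24.00)²/24.00 + (13−7.00)²/7.00 + (6−12.00)²/12.00 = 12.2143
df = 1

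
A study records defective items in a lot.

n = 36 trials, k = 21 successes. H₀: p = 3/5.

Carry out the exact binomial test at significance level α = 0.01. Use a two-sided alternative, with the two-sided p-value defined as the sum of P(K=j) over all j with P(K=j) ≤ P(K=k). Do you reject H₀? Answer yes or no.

Exact binomial: n=36, k=21, p₀=3/5=0.6000
P(X=j) = C(n,j)·p₀^j·(1−p₀)^(n−j); p = Σ P(X=j) over j with P(X=j) ≤ P(X=21)
p-value (two-sided) = 0.86587
At α=0.01: p ≥ α → fail to reject H₀

reject H₀: no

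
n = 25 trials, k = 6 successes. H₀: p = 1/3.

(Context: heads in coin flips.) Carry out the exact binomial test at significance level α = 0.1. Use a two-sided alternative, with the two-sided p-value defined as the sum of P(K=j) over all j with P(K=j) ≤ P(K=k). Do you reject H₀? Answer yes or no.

Exact binomial: n=25, k=6, p₀=1/3=0.3333
P(X=j) = C(n,j)·p₀^j·(1−p₀)^(n−j); p = Σ P(X=j) over j with P(X=j) ≤ P(X=6)
p-value (two-sided) = 0.39952
At α=0.1: p ≥ α → fail to reject H₀

reject H₀: no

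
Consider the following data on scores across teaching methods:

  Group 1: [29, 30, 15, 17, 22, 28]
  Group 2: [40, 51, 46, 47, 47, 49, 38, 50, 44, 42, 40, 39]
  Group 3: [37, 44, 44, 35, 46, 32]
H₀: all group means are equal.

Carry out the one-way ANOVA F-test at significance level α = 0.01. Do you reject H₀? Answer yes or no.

reject H₀: yes

Group means [23.50, 44.42, 39.67], grand mean 38.000
SSB = Σnᵢ(x̄ᵢ−x̄)² = 1772.250; SSW = ΣΣ(x−x̄ᵢ)² = 601.750
MSB = 1772.250/2 = 886.1250; MSW = 601.750/21 = 28.6548
F = MSB/MSW = 30.9242
df = (2, 21)
p-value (upper-tail) = 0.00000
At α=0.01: p < α → reject H₀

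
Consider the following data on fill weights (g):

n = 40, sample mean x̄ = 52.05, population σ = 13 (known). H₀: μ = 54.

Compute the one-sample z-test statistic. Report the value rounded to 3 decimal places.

SE = σ/√n = 13/√40 = 2.0555
z = (x̄−μ₀)/SE = (52.05−54)/2.0555 = -0.9487

test statistic = -0.949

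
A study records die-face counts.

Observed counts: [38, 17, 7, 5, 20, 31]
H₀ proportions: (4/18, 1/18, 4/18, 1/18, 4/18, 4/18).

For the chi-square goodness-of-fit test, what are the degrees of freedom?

df = k − 1 = 6 − 1 = 5

degrees of freedom = 5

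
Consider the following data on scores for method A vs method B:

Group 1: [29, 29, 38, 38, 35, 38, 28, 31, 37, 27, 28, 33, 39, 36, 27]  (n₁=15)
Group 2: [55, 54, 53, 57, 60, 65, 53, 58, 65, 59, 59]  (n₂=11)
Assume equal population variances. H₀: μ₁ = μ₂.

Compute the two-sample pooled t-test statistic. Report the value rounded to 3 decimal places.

test statistic = -14.191

x̄₁=32.867, s₁=4.612, n₁=15
x̄₂=58.000, s₂=4.243, n₂=11
s_p² = [14·4.612² + 10·4.243²]/24 = 19.9056
SE = √(s_p²·(1/15+1/11)) = 1.7711
t = (32.867−58.000)/1.7711 = -14.1912
df = 24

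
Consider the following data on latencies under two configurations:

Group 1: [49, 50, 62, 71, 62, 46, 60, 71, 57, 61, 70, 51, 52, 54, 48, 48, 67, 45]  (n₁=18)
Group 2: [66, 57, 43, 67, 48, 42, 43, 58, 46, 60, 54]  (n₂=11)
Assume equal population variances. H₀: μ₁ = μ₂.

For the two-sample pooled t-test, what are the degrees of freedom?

df = n₁ + n₂ − 2 = 18 + 11 − 2 = 27

degrees of freedom = 27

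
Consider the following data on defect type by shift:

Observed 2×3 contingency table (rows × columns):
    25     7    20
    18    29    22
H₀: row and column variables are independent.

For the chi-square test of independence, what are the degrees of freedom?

degrees of freedom = 2

df = (r−1)(c−1) = (2−1)·(3−1) = 2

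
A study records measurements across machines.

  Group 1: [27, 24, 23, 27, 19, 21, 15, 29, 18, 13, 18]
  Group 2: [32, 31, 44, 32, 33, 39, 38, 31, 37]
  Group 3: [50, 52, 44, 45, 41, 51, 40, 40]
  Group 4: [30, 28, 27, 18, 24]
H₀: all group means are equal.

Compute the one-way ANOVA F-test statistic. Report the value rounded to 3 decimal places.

Group means [21.27, 35.22, 45.38, 25.40], grand mean 31.545
SSB = Σnᵢ(x̄ᵢ−x̄)² = 3001.369; SSW = ΣΣ(x−x̄ᵢ)² = 696.812
MSB = 3001.369/3 = 1000.4565; MSW = 696.812/29 = 24.0280
F = MSB/MSW = 41.6371
df = (3, 29)

test statistic = 41.637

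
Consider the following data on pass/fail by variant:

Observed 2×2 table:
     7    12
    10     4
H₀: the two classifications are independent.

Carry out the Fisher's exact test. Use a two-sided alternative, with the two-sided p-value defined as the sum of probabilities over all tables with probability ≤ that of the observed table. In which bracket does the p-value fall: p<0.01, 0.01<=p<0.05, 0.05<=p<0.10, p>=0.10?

p-value bracket: 0.05<=p<0.10

Margins: r₁=19, r₂=14, c₁=17, c₂=16, n=33
p_obs = C(19,7)·C(14,10)/C(33,17); sum pmf over tables with pmf ≤ p_obs
p-value (two-sided) = 0.07986
→ bracket: 0.05<=p<0.10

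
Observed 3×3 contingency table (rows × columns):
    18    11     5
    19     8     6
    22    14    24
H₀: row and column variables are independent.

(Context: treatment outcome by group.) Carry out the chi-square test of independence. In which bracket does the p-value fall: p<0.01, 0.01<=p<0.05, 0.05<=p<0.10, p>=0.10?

p-value bracket: 0.01<=p<0.05

Row totals [34, 33, 60], col totals [59, 33, 35], n=127
χ² = (18−15.80)²/15.80 + (11−8.83)²/8.83 + (5−9.37)²/9.37 + (19−15.33)²/15.33 + (8−8.57)²/8.57 + (6−9.09)²/9.09 + (22−27.87)²/27.87 + (14−15.59)²/15.59 + (24−16.54)²/16.54 = 9.6161
df = 4
p-value (upper-tail) = 0.04741
→ bracket: 0.01<=p<0.05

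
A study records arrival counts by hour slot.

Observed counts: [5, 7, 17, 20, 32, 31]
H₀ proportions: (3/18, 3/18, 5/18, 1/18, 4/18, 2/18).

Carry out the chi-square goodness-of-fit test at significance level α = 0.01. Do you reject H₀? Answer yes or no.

reject H₀: yes

n = 112; E_i = n·p_i = [18.67, 18.67, 31.11, 6.22, 24.89, 12.44]
χ² = (5−18.67)²/18.67 + (7−18.67)²/18.67 + (17−31.11)²/31.11 + (20−6.22)²/6.22 + (32−24.89)²/24.89 + (31−12.44)²/12.44 = 83.9054
df = 5
p-value (upper-tail) = 0.00000
At α=0.01: p < α → reject H₀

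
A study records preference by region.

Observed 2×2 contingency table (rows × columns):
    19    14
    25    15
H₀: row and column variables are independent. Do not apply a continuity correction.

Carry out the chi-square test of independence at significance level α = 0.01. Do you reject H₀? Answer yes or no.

Row totals [33, 40], col totals [44, 29], n=73
χ² = (19−19.89)²/19.89 + (14−13.11)²/13.11 + (25−24.11)²/24.11 + (15−15.89)²/15.89 = 0.1831
df = 1
p-value (upper-tail) = 0.66871
At α=0.01: p ≥ α → fail to reject H₀

reject H₀: no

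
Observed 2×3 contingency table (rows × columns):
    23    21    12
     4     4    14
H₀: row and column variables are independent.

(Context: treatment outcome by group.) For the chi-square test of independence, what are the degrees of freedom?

degrees of freedom = 2

df = (r−1)(c−1) = (2−1)·(3−1) = 2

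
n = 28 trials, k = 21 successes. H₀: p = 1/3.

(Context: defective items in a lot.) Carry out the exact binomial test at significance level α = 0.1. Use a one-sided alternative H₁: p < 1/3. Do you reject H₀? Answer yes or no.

reject H₀: no

Exact binomial: n=28, k=21, p₀=1/3=0.3333
P(X≤21) from Σ C(n,i)·p₀^i·(1−p₀)^(n−i)
p-value (one-sided, H₁ less) = 1.00000
At α=0.1: p ≥ α → fail to reject H₀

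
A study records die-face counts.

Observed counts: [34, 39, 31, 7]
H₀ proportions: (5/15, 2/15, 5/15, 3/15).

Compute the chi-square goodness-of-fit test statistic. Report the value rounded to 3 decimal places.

test statistic = 51.194

n = 111; E_i = n·p_i = [37.00, 14.80, 37.00, 22.20]
χ² = (34−37.00)²/37.00 + (39−14.80)²/14.80 + (31−37.00)²/37.00 + (7−22.20)²/22.20 = 51.1937
df = 3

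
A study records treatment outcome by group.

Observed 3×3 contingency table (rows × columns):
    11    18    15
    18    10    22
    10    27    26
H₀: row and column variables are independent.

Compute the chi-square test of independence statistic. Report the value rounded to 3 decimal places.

test statistic = 9.914

Row totals [44, 50, 63], col totals [39, 55, 63], n=157
χ² = (11−10.93)²/10.93 + (18−15.41)²/15.41 + (15−17.66)²/17.66 + (18−12.42)²/12.42 + (10−17.52)²/17.52 + (22−20.06)²/20.06 + (10−15.65)²/15.65 + (27−22.07)²/22.07 + (26−25.28)²/25.28 = 9.9136
df = 4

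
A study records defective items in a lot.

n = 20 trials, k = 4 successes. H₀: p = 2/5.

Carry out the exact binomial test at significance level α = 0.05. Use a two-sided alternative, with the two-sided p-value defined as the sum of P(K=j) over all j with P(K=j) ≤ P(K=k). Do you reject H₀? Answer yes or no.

Exact binomial: n=20, k=4, p₀=2/5=0.4000
P(X=j) = C(n,j)·p₀^j·(1−p₀)^(n−j); p = Σ P(X=j) over j with P(X=j) ≤ P(X=4)
p-value (two-sided) = 0.07198
At α=0.05: p ≥ α → fail to reject H₀

reject H₀: no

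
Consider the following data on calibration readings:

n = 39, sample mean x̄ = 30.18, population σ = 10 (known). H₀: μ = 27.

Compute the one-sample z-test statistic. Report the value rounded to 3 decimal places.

SE = σ/√n = 10/√39 = 1.6013
z = (x̄−μ₀)/SE = (30.18−27)/1.6013 = 1.9859

test statistic = 1.986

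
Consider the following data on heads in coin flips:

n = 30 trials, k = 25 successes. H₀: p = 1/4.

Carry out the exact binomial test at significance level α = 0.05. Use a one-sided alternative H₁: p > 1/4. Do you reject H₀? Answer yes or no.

reject H₀: yes

Exact binomial: n=30, k=25, p₀=1/4=0.2500
P(X≥25) from Σ C(n,i)·p₀^i·(1−p₀)^(n−i)
p-value (one-sided, H₁ greater) = 0.00000
At α=0.05: p < α → reject H₀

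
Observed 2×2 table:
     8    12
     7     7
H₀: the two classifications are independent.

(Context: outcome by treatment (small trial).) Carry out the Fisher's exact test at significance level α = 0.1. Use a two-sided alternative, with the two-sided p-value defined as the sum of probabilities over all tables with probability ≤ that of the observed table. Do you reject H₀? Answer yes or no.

reject H₀: no

Margins: r₁=20, r₂=14, c₁=15, c₂=19, n=34
p_obs = C(20,8)·C(14,7)/C(34,15); sum pmf over tables with pmf ≤ p_obs
p-value (two-sided) = 0.72824
At α=0.1: p ≥ α → fail to reject H₀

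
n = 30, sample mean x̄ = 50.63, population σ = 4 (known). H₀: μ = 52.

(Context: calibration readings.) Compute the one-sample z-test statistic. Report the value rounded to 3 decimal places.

test statistic = -1.876

SE = σ/√n = 4/√30 = 0.7303
z = (x̄−μ₀)/SE = (50.63−52)/0.7303 = -1.8759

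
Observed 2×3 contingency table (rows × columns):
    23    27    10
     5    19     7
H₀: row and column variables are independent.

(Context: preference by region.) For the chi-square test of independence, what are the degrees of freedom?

degrees of freedom = 2

df = (r−1)(c−1) = (2−1)·(3−1) = 2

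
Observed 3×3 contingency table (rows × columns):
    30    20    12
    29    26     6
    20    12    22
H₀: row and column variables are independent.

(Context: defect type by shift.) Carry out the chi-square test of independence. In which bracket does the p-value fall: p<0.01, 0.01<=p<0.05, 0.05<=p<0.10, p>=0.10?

p-value bracket: p<0.01

Row totals [62, 61, 54], col totals [79, 58, 40], n=177
χ² = (30−27.67)²/27.67 + (20−20.32)²/20.32 + (12−14.01)²/14.01 + (29−27.23)²/27.23 + (26−19.99)²/19.99 + (6−13.79)²/13.79 + (20−24.10)²/24.10 + (12−17.69)²/17.69 + (22−12.20)²/12.20 = 17.2050
df = 4
p-value (upper-tail) = 0.00176
→ bracket: p<0.01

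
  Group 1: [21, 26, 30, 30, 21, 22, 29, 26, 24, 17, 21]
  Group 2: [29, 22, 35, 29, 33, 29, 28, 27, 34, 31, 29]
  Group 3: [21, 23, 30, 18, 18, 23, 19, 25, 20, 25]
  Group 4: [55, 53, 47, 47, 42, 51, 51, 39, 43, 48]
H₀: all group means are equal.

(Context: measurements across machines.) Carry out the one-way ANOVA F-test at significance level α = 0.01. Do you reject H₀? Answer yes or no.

reject H₀: yes

Group means [24.27, 29.64, 22.20, 47.60], grand mean 30.738
SSB = Σnᵢ(x̄ᵢ−x̄)² = 4045.392; SSW = ΣΣ(x−x̄ᵢ)² = 678.727
MSB = 4045.392/3 = 1348.4639; MSW = 678.727/38 = 17.8612
F = MSB/MSW = 75.4966
df = (3, 38)
p-value (upper-tail) = 0.00000
At α=0.01: p < α → reject H₀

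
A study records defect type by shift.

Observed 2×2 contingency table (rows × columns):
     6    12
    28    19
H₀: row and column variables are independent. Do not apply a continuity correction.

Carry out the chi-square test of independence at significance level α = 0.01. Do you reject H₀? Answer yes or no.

reject H₀: no

Row totals [18, 47], col totals [34, 31], n=65
χ² = (6−9.42)²/9.42 + (12−8.58)²/8.58 + (28−24.58)²/24.58 + (19−22.42)²/22.42 = 3.5926
df = 1
p-value (upper-tail) = 0.05804
At α=0.01: p ≥ α → fail to reject H₀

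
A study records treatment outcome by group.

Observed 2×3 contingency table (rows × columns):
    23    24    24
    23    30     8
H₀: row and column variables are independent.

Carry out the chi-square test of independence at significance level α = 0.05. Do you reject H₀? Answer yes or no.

reject H₀: yes

Row totals [71, 61], col totals [46, 54, 32], n=132
χ² = (23−24.74)²/24.74 + (24−29.05)²/29.05 + (24−17.21)²/17.21 + (23−21.26)²/21.26 + (30−24.95)²/24.95 + (8−14.79)²/14.79 = 7.9547
df = 2
p-value (upper-tail) = 0.01873
At α=0.05: p < α → reject H₀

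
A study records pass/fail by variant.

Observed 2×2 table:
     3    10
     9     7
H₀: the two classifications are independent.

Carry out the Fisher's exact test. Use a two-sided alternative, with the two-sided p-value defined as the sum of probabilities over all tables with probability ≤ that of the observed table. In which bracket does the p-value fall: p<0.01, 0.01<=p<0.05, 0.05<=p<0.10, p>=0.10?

p-value bracket: p>=0.10

Margins: r₁=13, r₂=16, c₁=12, c₂=17, n=29
p_obs = C(13,3)·C(16,9)/C(29,12); sum pmf over tables with pmf ≤ p_obs
p-value (two-sided) = 0.12975
→ bracket: p>=0.10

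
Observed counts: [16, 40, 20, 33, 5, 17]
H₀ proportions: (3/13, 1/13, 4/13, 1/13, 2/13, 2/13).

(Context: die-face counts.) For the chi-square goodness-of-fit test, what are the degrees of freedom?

degrees of freedom = 5

df = k − 1 = 6 − 1 = 5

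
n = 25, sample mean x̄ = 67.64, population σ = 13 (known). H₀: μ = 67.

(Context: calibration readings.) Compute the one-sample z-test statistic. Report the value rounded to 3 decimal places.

test statistic = 0.246

SE = σ/√n = 13/√25 = 2.6000
z = (x̄−μ₀)/SE = (67.64−67)/2.6000 = 0.2462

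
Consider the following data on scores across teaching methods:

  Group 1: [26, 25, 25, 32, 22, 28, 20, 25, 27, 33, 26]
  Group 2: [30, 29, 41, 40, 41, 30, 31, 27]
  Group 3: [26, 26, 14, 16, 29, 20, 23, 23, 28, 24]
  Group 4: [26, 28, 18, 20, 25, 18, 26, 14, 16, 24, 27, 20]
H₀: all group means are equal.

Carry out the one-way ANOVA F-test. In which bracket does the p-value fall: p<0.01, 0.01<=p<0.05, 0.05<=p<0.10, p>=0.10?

Group means [26.27, 33.62, 22.90, 21.83], grand mean 25.585
SSB = Σnᵢ(x̄ᵢ−x̄)² = 763.328; SSW = ΣΣ(x−x̄ᵢ)² = 856.623
MSB = 763.328/3 = 254.4426; MSW = 856.623/37 = 23.1520
F = MSB/MSW = 10.9901
df = (3, 37)
p-value (upper-tail) = 0.00003
→ bracket: p<0.01

p-value bracket: p<0.01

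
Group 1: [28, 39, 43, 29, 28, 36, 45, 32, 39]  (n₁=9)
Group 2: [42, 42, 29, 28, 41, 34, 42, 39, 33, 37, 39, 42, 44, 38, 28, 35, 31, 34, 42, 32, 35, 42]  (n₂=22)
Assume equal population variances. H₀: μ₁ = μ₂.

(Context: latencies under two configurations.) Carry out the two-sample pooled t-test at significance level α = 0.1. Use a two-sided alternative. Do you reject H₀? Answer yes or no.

x̄₁=35.444, s₁=6.502, n₁=9
x̄₂=36.773, s₂=5.126, n₂=22
s_p² = [8·6.502² + 21·5.126²]/29 = 30.6926
SE = √(s_p²·(1/9+1/22)) = 2.1921
t = (35.444−36.773)/2.1921 = -0.6059
df = 29
p-value (two-sided) = 0.54927
At α=0.1: p ≥ α → fail to reject H₀

reject H₀: no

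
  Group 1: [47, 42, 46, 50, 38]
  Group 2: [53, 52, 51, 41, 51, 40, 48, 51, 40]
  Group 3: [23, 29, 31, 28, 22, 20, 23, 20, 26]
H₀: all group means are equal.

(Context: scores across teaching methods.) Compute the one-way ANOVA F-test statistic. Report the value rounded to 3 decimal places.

Group means [44.60, 47.44, 24.67], grand mean 37.913
SSB = Σnᵢ(x̄ᵢ−x̄)² = 2620.404; SSW = ΣΣ(x−x̄ᵢ)² = 457.422
MSB = 2620.404/2 = 1310.2019; MSW = 457.422/20 = 22.8711
F = MSB/MSW = 57.2863
df = (2, 20)

test statistic = 57.286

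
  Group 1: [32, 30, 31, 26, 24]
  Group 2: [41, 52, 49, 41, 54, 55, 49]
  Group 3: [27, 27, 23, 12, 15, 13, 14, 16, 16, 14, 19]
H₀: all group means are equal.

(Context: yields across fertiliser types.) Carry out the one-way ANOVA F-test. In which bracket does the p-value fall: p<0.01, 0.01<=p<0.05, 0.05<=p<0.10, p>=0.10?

Group means [28.60, 48.71, 17.82], grand mean 29.565
SSB = Σnᵢ(x̄ᵢ−x̄)² = 4089.387; SSW = ΣΣ(x−x̄ᵢ)² = 542.265
MSB = 4089.387/2 = 2044.6936; MSW = 542.265/20 = 27.1132
F = MSB/MSW = 75.4131
df = (2, 20)
p-value (upper-tail) = 0.00000
→ bracket: p<0.01

p-value bracket: p<0.01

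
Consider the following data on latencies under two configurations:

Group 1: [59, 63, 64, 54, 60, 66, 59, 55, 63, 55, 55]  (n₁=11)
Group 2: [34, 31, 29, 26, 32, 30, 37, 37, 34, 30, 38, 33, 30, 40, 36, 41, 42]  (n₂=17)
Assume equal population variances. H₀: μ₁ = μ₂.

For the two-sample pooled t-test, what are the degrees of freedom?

df = n₁ + n₂ − 2 = 11 + 17 − 2 = 26

degrees of freedom = 26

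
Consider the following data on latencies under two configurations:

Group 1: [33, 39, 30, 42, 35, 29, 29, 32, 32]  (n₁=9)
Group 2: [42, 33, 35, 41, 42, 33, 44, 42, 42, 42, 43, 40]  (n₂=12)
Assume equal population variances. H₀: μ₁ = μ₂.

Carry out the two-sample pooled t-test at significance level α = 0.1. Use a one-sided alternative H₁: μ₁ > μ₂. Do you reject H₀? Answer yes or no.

reject H₀: no

x̄₁=33.444, s₁=4.503, n₁=9
x̄₂=39.917, s₂=3.919, n₂=12
s_p² = [8·4.503² + 11·3.919²]/19 = 17.4284
SE = √(s_p²·(1/9+1/12)) = 1.8409
t = (33.444−39.917)/1.8409 = -3.5158
df = 19
p-value (one-sided, H₁ greater) = 0.99884
At α=0.1: p ≥ α → fail to reject H₀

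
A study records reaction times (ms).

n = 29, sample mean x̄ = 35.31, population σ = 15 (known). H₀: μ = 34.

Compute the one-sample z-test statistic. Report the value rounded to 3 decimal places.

test statistic = 0.470

SE = σ/√n = 15/√29 = 2.7854
z = (x̄−μ₀)/SE = (35.31−34)/2.7854 = 0.4703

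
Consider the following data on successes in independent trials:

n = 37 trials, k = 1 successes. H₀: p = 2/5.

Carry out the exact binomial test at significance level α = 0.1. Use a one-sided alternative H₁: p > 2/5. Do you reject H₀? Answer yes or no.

reject H₀: no

Exact binomial: n=37, k=1, p₀=2/5=0.4000
P(X≥1) from Σ C(n,i)·p₀^i·(1−p₀)^(n−i)
p-value (one-sided, H₁ greater) = 1.00000
At α=0.1: p ≥ α → fail to reject H₀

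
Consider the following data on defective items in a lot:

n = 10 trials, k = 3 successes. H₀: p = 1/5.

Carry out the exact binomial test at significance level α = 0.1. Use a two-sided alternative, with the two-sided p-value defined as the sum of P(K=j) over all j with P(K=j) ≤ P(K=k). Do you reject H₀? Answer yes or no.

reject H₀: no

Exact binomial: n=10, k=3, p₀=1/5=0.2000
P(X=j) = C(n,j)·p₀^j·(1−p₀)^(n−j); p = Σ P(X=j) over j with P(X=j) ≤ P(X=3)
p-value (two-sided) = 0.42957
At α=0.1: p ≥ α → fail to reject H₀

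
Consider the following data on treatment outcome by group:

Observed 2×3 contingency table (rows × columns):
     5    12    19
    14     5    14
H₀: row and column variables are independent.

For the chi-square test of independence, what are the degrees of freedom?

degrees of freedom = 2

df = (r−1)(c−1) = (2−1)·(3−1) = 2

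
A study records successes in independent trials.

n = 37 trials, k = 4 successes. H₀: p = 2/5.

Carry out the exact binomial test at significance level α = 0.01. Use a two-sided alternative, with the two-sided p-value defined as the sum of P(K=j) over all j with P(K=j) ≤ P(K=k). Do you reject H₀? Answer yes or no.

Exact binomial: n=37, k=4, p₀=2/5=0.4000
P(X=j) = C(n,j)·p₀^j·(1−p₀)^(n−j); p = Σ P(X=j) over j with P(X=j) ≤ P(X=4)
p-value (two-sided) = 0.00015
At α=0.01: p < α → reject H₀

reject H₀: yes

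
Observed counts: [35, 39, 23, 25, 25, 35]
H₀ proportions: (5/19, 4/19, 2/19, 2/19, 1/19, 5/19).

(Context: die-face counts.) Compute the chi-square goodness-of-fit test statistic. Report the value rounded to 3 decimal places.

test statistic = 34.334

n = 182; E_i = n·p_i = [47.89, 38.32, 19.16, 19.16, 9.58, 47.89]
χ² = (35−47.89)²/47.89 + (39−38.32)²/38.32 + (23−19.16)²/19.16 + (25−19.16)²/19.16 + (25−9.58)²/9.58 + (35−47.89)²/47.89 = 34.3338
df = 5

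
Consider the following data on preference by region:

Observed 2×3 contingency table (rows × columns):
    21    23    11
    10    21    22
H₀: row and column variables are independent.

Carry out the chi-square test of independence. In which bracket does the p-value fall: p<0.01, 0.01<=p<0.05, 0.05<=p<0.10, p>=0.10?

p-value bracket: 0.01<=p<0.05

Row totals [55, 53], col totals [31, 44, 33], n=108
χ² = (21−15.79)²/15.79 + (23−22.41)²/22.41 + (11−16.81)²/16.81 + (10−15.21)²/15.21 + (21−21.59)²/21.59 + (22−16.19)²/16.19 = 7.6264
df = 2
p-value (upper-tail) = 0.02208
→ bracket: 0.01<=p<0.05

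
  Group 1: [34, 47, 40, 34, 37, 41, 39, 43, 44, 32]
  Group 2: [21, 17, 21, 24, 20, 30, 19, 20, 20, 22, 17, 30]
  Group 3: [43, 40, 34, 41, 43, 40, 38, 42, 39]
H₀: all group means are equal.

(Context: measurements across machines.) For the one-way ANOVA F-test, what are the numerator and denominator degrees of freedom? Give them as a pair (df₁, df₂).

degrees of freedom = [2, 28]

k = 3 groups, N = 31 total
df = (k−1, N−k) = (3−1, 31−3) = (2, 28)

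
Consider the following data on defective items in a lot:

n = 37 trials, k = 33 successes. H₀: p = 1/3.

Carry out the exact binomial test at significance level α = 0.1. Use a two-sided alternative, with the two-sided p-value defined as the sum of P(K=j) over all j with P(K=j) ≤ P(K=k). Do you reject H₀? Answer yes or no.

reject H₀: yes

Exact binomial: n=37, k=33, p₀=1/3=0.3333
P(X=j) = C(n,j)·p₀^j·(1−p₀)^(n−j); p = Σ P(X=j) over j with P(X=j) ≤ P(X=33)
p-value (two-sided) = 0.00000
At α=0.1: p < α → reject H₀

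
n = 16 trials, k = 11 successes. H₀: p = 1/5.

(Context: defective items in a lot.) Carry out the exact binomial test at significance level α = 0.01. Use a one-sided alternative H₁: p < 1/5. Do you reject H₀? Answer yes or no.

Exact binomial: n=16, k=11, p₀=1/5=0.2000
P(X≤11) from Σ C(n,i)·p₀^i·(1−p₀)^(n−i)
p-value (one-sided, H₁ less) = 1.00000
At α=0.01: p ≥ α → fail to reject H₀

reject H₀: no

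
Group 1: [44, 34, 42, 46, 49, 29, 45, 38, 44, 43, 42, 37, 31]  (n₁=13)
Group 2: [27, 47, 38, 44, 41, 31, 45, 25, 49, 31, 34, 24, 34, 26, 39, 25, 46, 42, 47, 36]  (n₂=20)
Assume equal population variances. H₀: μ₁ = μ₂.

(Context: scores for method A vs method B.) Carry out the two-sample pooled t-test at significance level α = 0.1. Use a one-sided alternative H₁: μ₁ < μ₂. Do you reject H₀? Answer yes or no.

reject H₀: no

x̄₁=40.308, s₁=6.061, n₁=13
x̄₂=36.550, s₂=8.426, n₂=20
s_p² = [12·6.061² + 19·8.426²]/31 = 57.7329
SE = √(s_p²·(1/13+1/20)) = 2.7070
t = (40.308−36.550)/2.7070 = 1.3882
df = 31
p-value (one-sided, H₁ less) = 0.91251
At α=0.1: p ≥ α → fail to reject H₀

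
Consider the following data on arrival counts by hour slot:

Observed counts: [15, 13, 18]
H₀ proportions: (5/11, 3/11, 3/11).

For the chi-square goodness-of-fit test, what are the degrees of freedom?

df = k − 1 = 3 − 1 = 2

degrees of freedom = 2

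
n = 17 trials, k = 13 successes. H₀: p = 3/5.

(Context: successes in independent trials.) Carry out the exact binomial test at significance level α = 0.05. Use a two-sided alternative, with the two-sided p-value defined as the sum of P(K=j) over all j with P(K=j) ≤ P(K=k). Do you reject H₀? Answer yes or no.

reject H₀: no

Exact binomial: n=17, k=13, p₀=3/5=0.6000
P(X=j) = C(n,j)·p₀^j·(1−p₀)^(n−j); p = Σ P(X=j) over j with P(X=j) ≤ P(X=13)
p-value (two-sided) = 0.21790
At α=0.05: p ≥ α → fail to reject H₀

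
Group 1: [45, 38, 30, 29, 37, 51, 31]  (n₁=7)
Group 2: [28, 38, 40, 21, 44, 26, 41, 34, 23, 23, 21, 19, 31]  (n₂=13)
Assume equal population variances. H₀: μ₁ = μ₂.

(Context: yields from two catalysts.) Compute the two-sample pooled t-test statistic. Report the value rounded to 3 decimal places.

x̄₁=37.286, s₁=8.261, n₁=7
x̄₂=29.923, s₂=8.655, n₂=13
s_p² = [6·8.261² + 12·8.655²]/18 = 72.6862
SE = √(s_p²·(1/7+1/13)) = 3.9969
t = (37.286−29.923)/3.9969 = 1.8421
df = 18

test statistic = 1.842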